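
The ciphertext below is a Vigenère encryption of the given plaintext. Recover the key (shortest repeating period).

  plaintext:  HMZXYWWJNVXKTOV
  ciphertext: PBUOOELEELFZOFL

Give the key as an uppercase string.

IPVRQ

  i= 0: P-H =  8 → I
  i= 1: B-M = 15 → P
  i= 2: U-Z = 21 → V
  i= 3: O-X = 17 → R
  i= 4: O-Y = 16 → Q
  i= 5: E-W =  8 → I
  i= 6: L-W = 15 → P
  i= 7: E-J = 21 → V
  i= 8: E-N = 17 → R
  i= 9: L-V = 16 → Q
  i=10: F-X =  8 → I
  i=11: Z-K = 15 → P
  i=12: O-T = 21 → V
  i=13: F-O = 17 → R
  i=14: L-V = 16 → Q
  shifts repeat with period 5: IPVRQ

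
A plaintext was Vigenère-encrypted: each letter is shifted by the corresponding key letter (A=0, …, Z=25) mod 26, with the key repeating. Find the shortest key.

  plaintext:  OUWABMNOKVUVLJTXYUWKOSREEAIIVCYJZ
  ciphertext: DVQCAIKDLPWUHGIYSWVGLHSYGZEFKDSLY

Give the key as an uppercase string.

PBUCZWX

  i= 0: D-O = 15 → P
  i= 1: V-U =  1 → B
  i= 2: Q-W = 20 → U
  i= 3: C-A =  2 → C
  i= 4: A-B = 25 → Z
  i= 5: I-M = 22 → W
  i= 6: K-N = 23 → X
  i= 7: D-O = 15 → P
  i= 8: L-K =  1 → B
  i= 9: P-V = 20 → U
  i=10: W-U =  2 → C
  i=11: U-V = 25 → Z
  i=12: H-L = 22 → W
  i=13: G-J = 23 → X
  i=14: I-T = 15 → P
  i=15: Y-X =  1 → B
  i=16: S-Y = 20 → U
  i=17: W-U =  2 → C
  i=18: V-W = 25 → Z
  i=19: G-K = 22 → W
  i=20: L-O = 23 → X
  i=21: H-S = 15 → P
  i=22: S-R =  1 → B
  i=23: Y-E = 20 → U
  i=24: G-E =  2 → C
  i=25: Z-A = 25 → Z
  i=26: E-I = 22 → W
  i=27: F-I = 23 → X
  i=28: K-V = 15 → P
  i=29: D-C =  1 → B
  i=30: S-Y = 20 → U
  i=31: L-J =  2 → C
  i=32: Y-Z = 25 → Z
  shifts repeat with period 7: PBUCZWX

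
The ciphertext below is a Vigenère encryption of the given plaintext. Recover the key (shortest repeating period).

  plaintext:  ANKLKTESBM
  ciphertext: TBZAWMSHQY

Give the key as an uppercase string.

  i= 0: T-A = 19 → T
  i= 1: B-N = 14 → O
  i= 2: Z-K = 15 → P
  i= 3: A-L = 15 → P
  i= 4: W-K = 12 → M
  i= 5: M-T = 19 → T
  i= 6: S-E = 14 → O
  i= 7: H-S = 15 → P
  i= 8: Q-B = 15 → P
  i= 9: Y-M = 12 → M
  shifts repeat with period 5: TOPPM

TOPPM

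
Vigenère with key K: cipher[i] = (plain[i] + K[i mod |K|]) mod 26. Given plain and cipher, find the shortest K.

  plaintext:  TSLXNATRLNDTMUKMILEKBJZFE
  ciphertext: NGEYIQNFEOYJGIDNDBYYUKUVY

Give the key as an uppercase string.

  i= 0: N-T = 20 → U
  i= 1: G-S = 14 → O
  i= 2: E-L = 19 → T
  i= 3: Y-X =  1 → B
  i= 4: I-N = 21 → V
  i= 5: Q-A = 16 → Q
  i= 6: N-T = 20 → U
  i= 7: F-R = 14 → O
  i= 8: E-L = 19 → T
  i= 9: O-N =  1 → B
  i=10: Y-D = 21 → V
  i=11: J-T = 16 → Q
  i=12: G-M = 20 → U
  i=13: I-U = 14 → O
  i=14: D-K = 19 → T
  i=15: N-M =  1 → B
  i=16: D-I = 21 → V
  i=17: B-L = 16 → Q
  i=18: Y-E = 20 → U
  i=19: Y-K = 14 → O
  i=20: U-B = 19 → T
  i=21: K-J =  1 → B
  i=22: U-Z = 21 → V
  i=23: V-F = 16 → Q
  i=24: Y-E = 20 → U
  shifts repeat with period 6: UOTBVQ

UOTBVQ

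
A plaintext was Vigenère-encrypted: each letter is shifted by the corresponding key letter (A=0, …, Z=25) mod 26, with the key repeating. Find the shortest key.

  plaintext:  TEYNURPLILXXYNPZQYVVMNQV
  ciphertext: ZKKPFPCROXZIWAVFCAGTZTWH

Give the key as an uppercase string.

  i= 0: Z-T =  6 → G
  i= 1: K-E =  6 → G
  i= 2: K-Y = 12 → M
  i= 3: P-N =  2 → C
  i= 4: F-U = 11 → L
  i= 5: P-R = 24 → Y
  i= 6: C-P = 13 → N
  i= 7: R-L =  6 → G
  i= 8: O-I =  6 → G
  i= 9: X-L = 12 → M
  i=10: Z-X =  2 → C
  i=11: I-X = 11 → L
  i=12: W-Y = 24 → Y
  i=13: A-N = 13 → N
  i=14: V-P =  6 → G
  i=15: F-Z =  6 → G
  i=16: C-Q = 12 → M
  i=17: A-Y =  2 → C
  i=18: G-V = 11 → L
  i=19: T-V = 24 → Y
  i=20: Z-M = 13 → N
  i=21: T-N =  6 → G
  i=22: W-Q =  6 → G
  i=23: H-V = 12 → M
  shifts repeat with period 7: GGMCLYN

GGMCLYN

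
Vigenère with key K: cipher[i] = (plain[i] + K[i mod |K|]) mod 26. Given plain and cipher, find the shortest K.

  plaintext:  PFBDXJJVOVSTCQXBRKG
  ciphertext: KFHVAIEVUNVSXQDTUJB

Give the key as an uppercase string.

  i= 0: K-P = 21 → V
  i= 1: F-F =  0 → A
  i= 2: H-B =  6 → G
  i= 3: V-D = 18 → S
  i= 4: A-X =  3 → D
  i= 5: I-J = 25 → Z
  i= 6: E-J = 21 → V
  i= 7: V-V =  0 → A
  i= 8: U-O =  6 → G
  i= 9: N-V = 18 → S
  i=10: V-S =  3 → D
  i=11: S-T = 25 → Z
  i=12: X-C = 21 → V
  i=13: Q-Q =  0 → A
  i=14: D-X =  6 → G
  i=15: T-B = 18 → S
  i=16: U-R =  3 → D
  i=17: J-K = 25 → Z
  i=18: B-G = 21 → V
  shifts repeat with period 6: VAGSDZ

VAGSDZ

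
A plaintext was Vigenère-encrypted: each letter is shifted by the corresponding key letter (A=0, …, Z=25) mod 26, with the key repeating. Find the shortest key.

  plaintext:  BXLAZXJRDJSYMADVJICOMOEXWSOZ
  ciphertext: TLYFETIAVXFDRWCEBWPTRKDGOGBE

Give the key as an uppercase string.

SONFFWZJ

  i= 0: T-B = 18 → S
  i= 1: L-X = 14 → O
  i= 2: Y-L = 13 → N
  i= 3: F-A =  5 → F
  i= 4: E-Z =  5 → F
  i= 5: T-X = 22 → W
  i= 6: I-J = 25 → Z
  i= 7: A-R =  9 → J
  i= 8: V-D = 18 → S
  i= 9: X-J = 14 → O
  i=10: F-S = 13 → N
  i=11: D-Y =  5 → F
  i=12: R-M =  5 → F
  i=13: W-A = 22 → W
  i=14: C-D = 25 → Z
  i=15: E-V =  9 → J
  i=16: B-J = 18 → S
  i=17: W-I = 14 → O
  i=18: P-C = 13 → N
  i=19: T-O =  5 → F
  i=20: R-M =  5 → F
  i=21: K-O = 22 → W
  i=22: D-E = 25 → Z
  i=23: G-X =  9 → J
  i=24: O-W = 18 → S
  i=25: G-S = 14 → O
  i=26: B-O = 13 → N
  i=27: E-Z =  5 → F
  shifts repeat with period 8: SONFFWZJ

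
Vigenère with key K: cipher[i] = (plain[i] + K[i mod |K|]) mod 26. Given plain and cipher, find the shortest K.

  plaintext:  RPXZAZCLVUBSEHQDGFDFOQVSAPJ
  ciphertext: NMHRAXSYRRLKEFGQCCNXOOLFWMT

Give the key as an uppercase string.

  i= 0: N-R = 22 → W
  i= 1: M-P = 23 → X
  i= 2: H-X = 10 → K
  i= 3: R-Z = 18 → S
  i= 4: A-A =  0 → A
  i= 5: X-Z = 24 → Y
  i= 6: S-C = 16 → Q
  i= 7: Y-L = 13 → N
  i= 8: R-V = 22 → W
  i= 9: R-U = 23 → X
  i=10: L-B = 10 → K
  i=11: K-S = 18 → S
  i=12: E-E =  0 → A
  i=13: F-H = 24 → Y
  i=14: G-Q = 16 → Q
  i=15: Q-D = 13 → N
  i=16: C-G = 22 → W
  i=17: C-F = 23 → X
  i=18: N-D = 10 → K
  i=19: X-F = 18 → S
  i=20: O-O =  0 → A
  i=21: O-Q = 24 → Y
  i=22: L-V = 16 → Q
  i=23: F-S = 13 → N
  i=24: W-A = 22 → W
  i=25: M-P = 23 → X
  i=26: T-J = 10 → K
  shifts repeat with period 8: WXKSAYQN

WXKSAYQN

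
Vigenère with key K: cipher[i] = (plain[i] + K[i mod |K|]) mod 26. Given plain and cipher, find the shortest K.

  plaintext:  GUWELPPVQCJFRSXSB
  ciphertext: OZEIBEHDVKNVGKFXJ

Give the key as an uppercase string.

  i= 0: O-G =  8 → I
  i= 1: Z-U =  5 → F
  i= 2: E-W =  8 → I
  i= 3: I-E =  4 → E
  i= 4: B-L = 16 → Q
  i= 5: E-P = 15 → P
  i= 6: H-P = 18 → S
  i= 7: D-V =  8 → I
  i= 8: V-Q =  5 → F
  i= 9: K-C =  8 → I
  i=10: N-J =  4 → E
  i=11: V-F = 16 → Q
  i=12: G-R = 15 → P
  i=13: K-S = 18 → S
  i=14: F-X =  8 → I
  i=15: X-S =  5 → F
  i=16: J-B =  8 → I
  shifts repeat with period 7: IFIEQPS

IFIEQPS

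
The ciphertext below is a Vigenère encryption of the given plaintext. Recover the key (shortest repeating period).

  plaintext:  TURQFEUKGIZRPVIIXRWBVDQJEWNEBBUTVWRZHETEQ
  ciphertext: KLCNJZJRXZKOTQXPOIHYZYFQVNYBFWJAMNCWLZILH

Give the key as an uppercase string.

  i= 0: K-T = 17 → R
  i= 1: L-U = 17 → R
  i= 2: C-R = 11 → L
  i= 3: N-Q = 23 → X
  i= 4: J-F =  4 → E
  i= 5: Z-E = 21 → V
  i= 6: J-U = 15 → P
  i= 7: R-K =  7 → H
  i= 8: X-G = 17 → R
  i= 9: Z-I = 17 → R
  i=10: K-Z = 11 → L
  i=11: O-R = 23 → X
  i=12: T-P =  4 → E
  i=13: Q-V = 21 → V
  i=14: X-I = 15 → P
  i=15: P-I =  7 → H
  i=16: O-X = 17 → R
  i=17: I-R = 17 → R
  i=18: H-W = 11 → L
  i=19: Y-B = 23 → X
  i=20: Z-V =  4 → E
  i=21: Y-D = 21 → V
  i=22: F-Q = 15 → P
  i=23: Q-J =  7 → H
  i=24: V-E = 17 → R
  i=25: N-W = 17 → R
  i=26: Y-N = 11 → L
  i=27: B-E = 23 → X
  i=28: F-B =  4 → E
  i=29: W-B = 21 → V
  i=30: J-U = 15 → P
  i=31: A-T =  7 → H
  i=32: M-V = 17 → R
  i=33: N-W = 17 → R
  i=34: C-R = 11 → L
  i=35: W-Z = 23 → X
  i=36: L-H =  4 → E
  i=37: Z-E = 21 → V
  i=38: I-T = 15 → P
  i=39: L-E =  7 → H
  i=40: H-Q = 17 → R
  shifts repeat with period 8: RRLXEVPH

RRLXEVPH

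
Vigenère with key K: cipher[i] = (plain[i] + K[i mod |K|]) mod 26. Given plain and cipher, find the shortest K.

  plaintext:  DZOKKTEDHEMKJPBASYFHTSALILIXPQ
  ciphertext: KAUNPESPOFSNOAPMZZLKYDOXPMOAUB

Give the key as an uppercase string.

HBGDFLOM

  i= 0: K-D =  7 → H
  i= 1: A-Z =  1 → B
  i= 2: U-O =  6 → G
  i= 3: N-K =  3 → D
  i= 4: P-K =  5 → F
  i= 5: E-T = 11 → L
  i= 6: S-E = 14 → O
  i= 7: P-D = 12 → M
  i= 8: O-H =  7 → H
  i= 9: F-E =  1 → B
  i=10: S-M =  6 → G
  i=11: N-K =  3 → D
  i=12: O-J =  5 → F
  i=13: A-P = 11 → L
  i=14: P-B = 14 → O
  i=15: M-A = 12 → M
  i=16: Z-S =  7 → H
  i=17: Z-Y =  1 → B
  i=18: L-F =  6 → G
  i=19: K-H =  3 → D
  i=20: Y-T =  5 → F
  i=21: D-S = 11 → L
  i=22: O-A = 14 → O
  i=23: X-L = 12 → M
  i=24: P-I =  7 → H
  i=25: M-L =  1 → B
  i=26: O-I =  6 → G
  i=27: A-X =  3 → D
  i=28: U-P =  5 → F
  i=29: B-Q = 11 → L
  shifts repeat with period 8: HBGDFLOM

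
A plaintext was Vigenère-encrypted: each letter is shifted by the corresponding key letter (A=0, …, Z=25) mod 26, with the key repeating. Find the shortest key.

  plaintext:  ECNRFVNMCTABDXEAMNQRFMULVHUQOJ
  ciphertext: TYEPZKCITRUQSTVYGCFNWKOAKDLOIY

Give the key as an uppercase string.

  i= 0: T-E = 15 → P
  i= 1: Y-C = 22 → W
  i= 2: E-N = 17 → R
  i= 3: P-R = 24 → Y
  i= 4: Z-F = 20 → U
  i= 5: K-V = 15 → P
  i= 6: C-N = 15 → P
  i= 7: I-M = 22 → W
  i= 8: T-C = 17 → R
  i= 9: R-T = 24 → Y
  i=10: U-A = 20 → U
  i=11: Q-B = 15 → P
  i=12: S-D = 15 → P
  i=13: T-X = 22 → W
  i=14: V-E = 17 → R
  i=15: Y-A = 24 → Y
  i=16: G-M = 20 → U
  i=17: C-N = 15 → P
  i=18: F-Q = 15 → P
  i=19: N-R = 22 → W
  i=20: W-F = 17 → R
  i=21: K-M = 24 → Y
  i=22: O-U = 20 → U
  i=23: A-L = 15 → P
  i=24: K-V = 15 → P
  i=25: D-H = 22 → W
  i=26: L-U = 17 → R
  i=27: O-Q = 24 → Y
  i=28: I-O = 20 → U
  i=29: Y-J = 15 → P
  shifts repeat with period 6: PWRYUP

PWRYUP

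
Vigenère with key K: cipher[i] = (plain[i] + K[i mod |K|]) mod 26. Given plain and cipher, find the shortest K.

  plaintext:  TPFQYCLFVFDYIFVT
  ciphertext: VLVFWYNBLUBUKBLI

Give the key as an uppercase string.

  i= 0: V-T =  2 → C
  i= 1: L-P = 22 → W
  i= 2: V-F = 16 → Q
  i= 3: F-Q = 15 → P
  i= 4: W-Y = 24 → Y
  i= 5: Y-C = 22 → W
  i= 6: N-L =  2 → C
  i= 7: B-F = 22 → W
  i= 8: L-V = 16 → Q
  i= 9: U-F = 15 → P
  i=10: B-D = 24 → Y
  i=11: U-Y = 22 → W
  i=12: K-I =  2 → C
  i=13: B-F = 22 → W
  i=14: L-V = 16 → Q
  i=15: I-T = 15 → P
  shifts repeat with period 6: CWQPYW

CWQPYW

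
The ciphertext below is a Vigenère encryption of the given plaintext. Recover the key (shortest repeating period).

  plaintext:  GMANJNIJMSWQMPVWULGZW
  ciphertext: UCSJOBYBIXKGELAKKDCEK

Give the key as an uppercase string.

OQSWF

  i= 0: U-G = 14 → O
  i= 1: C-M = 16 → Q
  i= 2: S-A = 18 → S
  i= 3: J-N = 22 → W
  i= 4: O-J =  5 → F
  i= 5: B-N = 14 → O
  i= 6: Y-I = 16 → Q
  i= 7: B-J = 18 → S
  i= 8: I-M = 22 → W
  i= 9: X-S =  5 → F
  i=10: K-W = 14 → O
  i=11: G-Q = 16 → Q
  i=12: E-M = 18 → S
  i=13: L-P = 22 → W
  i=14: A-V =  5 → F
  i=15: K-W = 14 → O
  i=16: K-U = 16 → Q
  i=17: D-L = 18 → S
  i=18: C-G = 22 → W
  i=19: E-Z =  5 → F
  i=20: K-W = 14 → O
  shifts repeat with period 5: OQSWF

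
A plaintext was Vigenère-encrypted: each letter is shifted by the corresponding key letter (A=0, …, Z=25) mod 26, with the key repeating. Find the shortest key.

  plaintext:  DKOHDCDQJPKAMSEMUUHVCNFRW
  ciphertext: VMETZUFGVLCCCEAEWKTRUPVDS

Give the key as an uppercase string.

SCQMW

  i= 0: V-D = 18 → S
  i= 1: M-K =  2 → C
  i= 2: E-O = 16 → Q
  i= 3: T-H = 12 → M
  i= 4: Z-D = 22 → W
  i= 5: U-C = 18 → S
  i= 6: F-D =  2 → C
  i= 7: G-Q = 16 → Q
  i= 8: V-J = 12 → M
  i= 9: L-P = 22 → W
  i=10: C-K = 18 → S
  i=11: C-A =  2 → C
  i=12: C-M = 16 → Q
  i=13: E-S = 12 → M
  i=14: A-E = 22 → W
  i=15: E-M = 18 → S
  i=16: W-U =  2 → C
  i=17: K-U = 16 → Q
  i=18: T-H = 12 → M
  i=19: R-V = 22 → W
  i=20: U-C = 18 → S
  i=21: P-N =  2 → C
  i=22: V-F = 16 → Q
  i=23: D-R = 12 → M
  i=24: S-W = 22 → W
  shifts repeat with period 5: SCQMW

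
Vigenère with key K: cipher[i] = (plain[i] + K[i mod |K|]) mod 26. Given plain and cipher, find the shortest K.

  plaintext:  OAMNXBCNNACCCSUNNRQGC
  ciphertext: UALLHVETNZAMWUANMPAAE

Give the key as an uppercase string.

  i= 0: U-O =  6 → G
  i= 1: A-A =  0 → A
  i= 2: L-M = 25 → Z
  i= 3: L-N = 24 → Y
  i= 4: H-X = 10 → K
  i= 5: V-B = 20 → U
  i= 6: E-C =  2 → C
  i= 7: T-N =  6 → G
  i= 8: N-N =  0 → A
  i= 9: Z-A = 25 → Z
  i=10: A-C = 24 → Y
  i=11: M-C = 10 → K
  i=12: W-C = 20 → U
  i=13: U-S =  2 → C
  i=14: A-U =  6 → G
  i=15: N-N =  0 → A
  i=16: M-N = 25 → Z
  i=17: P-R = 24 → Y
  i=18: A-Q = 10 → K
  i=19: A-G = 20 → U
  i=20: E-C =  2 → C
  shifts repeat with period 7: GAZYKUC

GAZYKUC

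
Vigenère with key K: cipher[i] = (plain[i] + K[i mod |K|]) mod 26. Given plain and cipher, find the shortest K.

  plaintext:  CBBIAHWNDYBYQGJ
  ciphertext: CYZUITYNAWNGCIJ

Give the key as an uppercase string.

AXYMIMC

  i= 0: C-C =  0 → A
  i= 1: Y-B = 23 → X
  i= 2: Z-B = 24 → Y
  i= 3: U-I = 12 → M
  i= 4: I-A =  8 → I
  i= 5: T-H = 12 → M
  i= 6: Y-W =  2 → C
  i= 7: N-N =  0 → A
  i= 8: A-D = 23 → X
  i= 9: W-Y = 24 → Y
  i=10: N-B = 12 → M
  i=11: G-Y =  8 → I
  i=12: C-Q = 12 → M
  i=13: I-G =  2 → C
  i=14: J-J =  0 → A
  shifts repeat with period 7: AXYMIMC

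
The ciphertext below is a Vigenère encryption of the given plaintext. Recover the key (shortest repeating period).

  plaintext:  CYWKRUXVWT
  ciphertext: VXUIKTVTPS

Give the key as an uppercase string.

  i= 0: V-C = 19 → T
  i= 1: X-Y = 25 → Z
  i= 2: U-W = 24 → Y
  i= 3: I-K = 24 → Y
  i= 4: K-R = 19 → T
  i= 5: T-U = 25 → Z
  i= 6: V-X = 24 → Y
  i= 7: T-V = 24 → Y
  i= 8: P-W = 19 → T
  i= 9: S-T = 25 → Z
  shifts repeat with period 4: TZYY

TZYY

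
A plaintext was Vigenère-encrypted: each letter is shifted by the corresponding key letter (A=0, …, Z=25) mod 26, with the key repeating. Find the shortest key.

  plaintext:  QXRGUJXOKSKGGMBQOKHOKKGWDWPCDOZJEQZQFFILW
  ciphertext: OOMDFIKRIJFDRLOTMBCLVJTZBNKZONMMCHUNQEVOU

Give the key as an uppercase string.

YRVXLZND

  i= 0: O-Q = 24 → Y
  i= 1: O-X = 17 → R
  i= 2: M-R = 21 → V
  i= 3: D-G = 23 → X
  i= 4: F-U = 11 → L
  i= 5: I-J = 25 → Z
  i= 6: K-X = 13 → N
  i= 7: R-O =  3 → D
  i= 8: I-K = 24 → Y
  i= 9: J-S = 17 → R
  i=10: F-K = 21 → V
  i=11: D-G = 23 → X
  i=12: R-G = 11 → L
  i=13: L-M = 25 → Z
  i=14: O-B = 13 → N
  i=15: T-Q =  3 → D
  i=16: M-O = 24 → Y
  i=17: B-K = 17 → R
  i=18: C-H = 21 → V
  i=19: L-O = 23 → X
  i=20: V-K = 11 → L
  i=21: J-K = 25 → Z
  i=22: T-G = 13 → N
  i=23: Z-W =  3 → D
  i=24: B-D = 24 → Y
  i=25: N-W = 17 → R
  i=26: K-P = 21 → V
  i=27: Z-C = 23 → X
  i=28: O-D = 11 → L
  i=29: N-O = 25 → Z
  i=30: M-Z = 13 → N
  i=31: M-J =  3 → D
  i=32: C-E = 24 → Y
  i=33: H-Q = 17 → R
  i=34: U-Z = 21 → V
  i=35: N-Q = 23 → X
  i=36: Q-F = 11 → L
  i=37: E-F = 25 → Z
  i=38: V-I = 13 → N
  i=39: O-L =  3 → D
  i=40: U-W = 24 → Y
  shifts repeat with period 8: YRVXLZND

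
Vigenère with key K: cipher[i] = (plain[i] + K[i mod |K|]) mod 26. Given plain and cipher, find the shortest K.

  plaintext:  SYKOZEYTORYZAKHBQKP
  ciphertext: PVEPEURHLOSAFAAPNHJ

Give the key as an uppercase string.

  i= 0: P-S = 23 → X
  i= 1: V-Y = 23 → X
  i= 2: E-K = 20 → U
  i= 3: P-O =  1 → B
  i= 4: E-Z =  5 → F
  i= 5: U-E = 16 → Q
  i= 6: R-Y = 19 → T
  i= 7: H-T = 14 → O
  i= 8: L-O = 23 → X
  i= 9: O-R = 23 → X
  i=10: S-Y = 20 → U
  i=11: A-Z =  1 → B
  i=12: F-A =  5 → F
  i=13: A-K = 16 → Q
  i=14: A-H = 19 → T
  i=15: P-B = 14 → O
  i=16: N-Q = 23 → X
  i=17: H-K = 23 → X
  i=18: J-P = 20 → U
  shifts repeat with period 8: XXUBFQTO

XXUBFQTO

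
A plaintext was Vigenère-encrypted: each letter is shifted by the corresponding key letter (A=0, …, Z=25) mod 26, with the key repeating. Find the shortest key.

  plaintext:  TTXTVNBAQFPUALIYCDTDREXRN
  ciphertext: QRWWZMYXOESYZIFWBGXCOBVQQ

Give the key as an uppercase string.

XYZDEZX

  i= 0: Q-T = 23 → X
  i= 1: R-T = 24 → Y
  i= 2: W-X = 25 → Z
  i= 3: W-T =  3 → D
  i= 4: Z-V =  4 → E
  i= 5: M-N = 25 → Z
  i= 6: Y-B = 23 → X
  i= 7: X-A = 23 → X
  i= 8: O-Q = 24 → Y
  i= 9: E-F = 25 → Z
  i=10: S-P =  3 → D
  i=11: Y-U =  4 → E
  i=12: Z-A = 25 → Z
  i=13: I-L = 23 → X
  i=14: F-I = 23 → X
  i=15: W-Y = 24 → Y
  i=16: B-C = 25 → Z
  i=17: G-D =  3 → D
  i=18: X-T =  4 → E
  i=19: C-D = 25 → Z
  i=20: O-R = 23 → X
  i=21: B-E = 23 → X
  i=22: V-X = 24 → Y
  i=23: Q-R = 25 → Z
  i=24: Q-N =  3 → D
  shifts repeat with period 7: XYZDEZX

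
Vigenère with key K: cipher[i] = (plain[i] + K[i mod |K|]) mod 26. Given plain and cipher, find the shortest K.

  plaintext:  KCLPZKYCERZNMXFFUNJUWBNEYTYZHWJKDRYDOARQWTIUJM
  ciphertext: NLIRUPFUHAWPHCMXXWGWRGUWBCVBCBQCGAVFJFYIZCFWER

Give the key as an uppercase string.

DJXCVFHS

  i= 0: N-K =  3 → D
  i= 1: L-C =  9 → J
  i= 2: I-L = 23 → X
  i= 3: R-P =  2 → C
  i= 4: U-Z = 21 → V
  i= 5: P-K =  5 → F
  i= 6: F-Y =  7 → H
  i= 7: U-C = 18 → S
  i= 8: H-E =  3 → D
  i= 9: A-R =  9 → J
  i=10: W-Z = 23 → X
  i=11: P-N =  2 → C
  i=12: H-M = 21 → V
  i=13: C-X =  5 → F
  i=14: M-F =  7 → H
  i=15: X-F = 18 → S
  i=16: X-U =  3 → D
  i=17: W-N =  9 → J
  i=18: G-J = 23 → X
  i=19: W-U =  2 → C
  i=20: R-W = 21 → V
  i=21: G-B =  5 → F
  i=22: U-N =  7 → H
  i=23: W-E = 18 → S
  i=24: B-Y =  3 → D
  i=25: C-T =  9 → J
  i=26: V-Y = 23 → X
  i=27: B-Z =  2 → C
  i=28: C-H = 21 → V
  i=29: B-W =  5 → F
  i=30: Q-J =  7 → H
  i=31: C-K = 18 → S
  i=32: G-D =  3 → D
  i=33: A-R =  9 → J
  i=34: V-Y = 23 → X
  i=35: F-D =  2 → C
  i=36: J-O = 21 → V
  i=37: F-A =  5 → F
  i=38: Y-R =  7 → H
  i=39: I-Q = 18 → S
  i=40: Z-W =  3 → D
  i=41: C-T =  9 → J
  i=42: F-I = 23 → X
  i=43: W-U =  2 → C
  i=44: E-J = 21 → V
  i=45: R-M =  5 → F
  shifts repeat with period 8: DJXCVFHS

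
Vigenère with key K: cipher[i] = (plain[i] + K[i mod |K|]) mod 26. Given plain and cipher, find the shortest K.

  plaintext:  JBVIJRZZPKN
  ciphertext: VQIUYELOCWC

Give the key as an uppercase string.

  i= 0: V-J = 12 → M
  i= 1: Q-B = 15 → P
  i= 2: I-V = 13 → N
  i= 3: U-I = 12 → M
  i= 4: Y-J = 15 → P
  i= 5: E-R = 13 → N
  i= 6: L-Z = 12 → M
  i= 7: O-Z = 15 → P
  i= 8: C-P = 13 → N
  i= 9: W-K = 12 → M
  i=10: C-N = 15 → P
  shifts repeat with period 3: MPN

MPN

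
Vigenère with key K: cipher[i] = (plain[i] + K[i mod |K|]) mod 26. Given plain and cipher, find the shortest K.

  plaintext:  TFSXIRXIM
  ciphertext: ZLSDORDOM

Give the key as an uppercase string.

GGA

  i= 0: Z-T =  6 → G
  i= 1: L-F =  6 → G
  i= 2: S-S =  0 → A
  i= 3: D-X =  6 → G
  i= 4: O-I =  6 → G
  i= 5: R-R =  0 → A
  i= 6: D-X =  6 → G
  i= 7: O-I =  6 → G
  i= 8: M-M =  0 → A
  shifts repeat with period 3: GGA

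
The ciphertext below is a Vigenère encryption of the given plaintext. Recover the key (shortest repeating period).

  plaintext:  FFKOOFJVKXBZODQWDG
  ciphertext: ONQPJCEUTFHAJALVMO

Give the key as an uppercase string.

  i= 0: O-F =  9 → J
  i= 1: N-F =  8 → I
  i= 2: Q-K =  6 → G
  i= 3: P-O =  1 → B
  i= 4: J-O = 21 → V
  i= 5: C-F = 23 → X
  i= 6: E-J = 21 → V
  i= 7: U-V = 25 → Z
  i= 8: T-K =  9 → J
  i= 9: F-X =  8 → I
  i=10: H-B =  6 → G
  i=11: A-Z =  1 → B
  i=12: J-O = 21 → V
  i=13: A-D = 23 → X
  i=14: L-Q = 21 → V
  i=15: V-W = 25 → Z
  i=16: M-D =  9 → J
  i=17: O-G =  8 → I
  shifts repeat with period 8: JIGBVXVZ

JIGBVXVZ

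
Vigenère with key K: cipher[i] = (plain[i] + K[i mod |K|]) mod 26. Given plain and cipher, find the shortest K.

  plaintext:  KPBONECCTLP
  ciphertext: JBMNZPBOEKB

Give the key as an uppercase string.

ZML

  i= 0: J-K = 25 → Z
  i= 1: B-P = 12 → M
  i= 2: M-B = 11 → L
  i= 3: N-O = 25 → Z
  i= 4: Z-N = 12 → M
  i= 5: P-E = 11 → L
  i= 6: B-C = 25 → Z
  i= 7: O-C = 12 → M
  i= 8: E-T = 11 → L
  i= 9: K-L = 25 → Z
  i=10: B-P = 12 → M
  shifts repeat with period 3: ZML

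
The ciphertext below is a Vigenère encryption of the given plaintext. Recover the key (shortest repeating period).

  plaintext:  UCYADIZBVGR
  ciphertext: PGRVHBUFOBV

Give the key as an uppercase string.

VET

  i= 0: P-U = 21 → V
  i= 1: G-C =  4 → E
  i= 2: R-Y = 19 → T
  i= 3: V-A = 21 → V
  i= 4: H-D =  4 → E
  i= 5: B-I = 19 → T
  i= 6: U-Z = 21 → V
  i= 7: F-B =  4 → E
  i= 8: O-V = 19 → T
  i= 9: B-G = 21 → V
  i=10: V-R =  4 → E
  shifts repeat with period 3: VET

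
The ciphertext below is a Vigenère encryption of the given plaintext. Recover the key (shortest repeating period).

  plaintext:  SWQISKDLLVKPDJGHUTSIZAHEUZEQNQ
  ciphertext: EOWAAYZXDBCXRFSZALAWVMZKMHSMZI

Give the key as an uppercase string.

MSGSIOW

  i= 0: E-S = 12 → M
  i= 1: O-W = 18 → S
  i= 2: W-Q =  6 → G
  i= 3: A-I = 18 → S
  i= 4: A-S =  8 → I
  i= 5: Y-K = 14 → O
  i= 6: Z-D = 22 → W
  i= 7: X-L = 12 → M
  i= 8: D-L = 18 → S
  i= 9: B-V =  6 → G
  i=10: C-K = 18 → S
  i=11: X-P =  8 → I
  i=12: R-D = 14 → O
  i=13: F-J = 22 → W
  i=14: S-G = 12 → M
  i=15: Z-H = 18 → S
  i=16: A-U =  6 → G
  i=17: L-T = 18 → S
  i=18: A-S =  8 → I
  i=19: W-I = 14 → O
  i=20: V-Z = 22 → W
  i=21: M-A = 12 → M
  i=22: Z-H = 18 → S
  i=23: K-E =  6 → G
  i=24: M-U = 18 → S
  i=25: H-Z =  8 → I
  i=26: S-E = 14 → O
  i=27: M-Q = 22 → W
  i=28: Z-N = 12 → M
  i=29: I-Q = 18 → S
  shifts repeat with period 7: MSGSIOW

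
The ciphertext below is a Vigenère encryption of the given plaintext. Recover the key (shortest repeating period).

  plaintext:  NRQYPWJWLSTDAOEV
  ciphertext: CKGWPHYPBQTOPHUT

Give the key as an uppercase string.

PTQYAL

  i= 0: C-N = 15 → P
  i= 1: K-R = 19 → T
  i= 2: G-Q = 16 → Q
  i= 3: W-Y = 24 → Y
  i= 4: P-P =  0 → A
  i= 5: H-W = 11 → L
  i= 6: Y-J = 15 → P
  i= 7: P-W = 19 → T
  i= 8: B-L = 16 → Q
  i= 9: Q-S = 24 → Y
  i=10: T-T =  0 → A
  i=11: O-D = 11 → L
  i=12: P-A = 15 → P
  i=13: H-O = 19 → T
  i=14: U-E = 16 → Q
  i=15: T-V = 24 → Y
  shifts repeat with period 6: PTQYAL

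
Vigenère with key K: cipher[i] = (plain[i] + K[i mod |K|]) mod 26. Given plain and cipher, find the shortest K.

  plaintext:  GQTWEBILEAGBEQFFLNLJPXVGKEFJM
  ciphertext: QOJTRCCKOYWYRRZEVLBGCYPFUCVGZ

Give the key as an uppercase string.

  i= 0: Q-G = 10 → K
  i= 1: O-Q = 24 → Y
  i= 2: J-T = 16 → Q
  i= 3: T-W = 23 → X
  i= 4: R-E = 13 → N
  i= 5: C-B =  1 → B
  i= 6: C-I = 20 → U
  i= 7: K-L = 25 → Z
  i= 8: O-E = 10 → K
  i= 9: Y-A = 24 → Y
  i=10: W-G = 16 → Q
  i=11: Y-B = 23 → X
  i=12: R-E = 13 → N
  i=13: R-Q =  1 → B
  i=14: Z-F = 20 → U
  i=15: E-F = 25 → Z
  i=16: V-L = 10 → K
  i=17: L-N = 24 → Y
  i=18: B-L = 16 → Q
  i=19: G-J = 23 → X
  i=20: C-P = 13 → N
  i=21: Y-X =  1 → B
  i=22: P-V = 20 → U
  i=23: F-G = 25 → Z
  i=24: U-K = 10 → K
  i=25: C-E = 24 → Y
  i=26: V-F = 16 → Q
  i=27: G-J = 23 → X
  i=28: Z-M = 13 → N
  shifts repeat with period 8: KYQXNBUZ

KYQXNBUZ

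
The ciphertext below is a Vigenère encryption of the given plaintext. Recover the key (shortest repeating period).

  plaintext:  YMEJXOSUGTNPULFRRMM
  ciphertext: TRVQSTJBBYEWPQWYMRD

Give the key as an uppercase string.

VFRH

  i= 0: T-Y = 21 → V
  i= 1: R-M =  5 → F
  i= 2: V-E = 17 → R
  i= 3: Q-J =  7 → H
  i= 4: S-X = 21 → V
  i= 5: T-O =  5 → F
  i= 6: J-S = 17 → R
  i= 7: B-U =  7 → H
  i= 8: B-G = 21 → V
  i= 9: Y-T =  5 → F
  i=10: E-N = 17 → R
  i=11: W-P =  7 → H
  i=12: P-U = 21 → V
  i=13: Q-L =  5 → F
  i=14: W-F = 17 → R
  i=15: Y-R =  7 → H
  i=16: M-R = 21 → V
  i=17: R-M =  5 → F
  i=18: D-M = 17 → R
  shifts repeat with period 4: VFRH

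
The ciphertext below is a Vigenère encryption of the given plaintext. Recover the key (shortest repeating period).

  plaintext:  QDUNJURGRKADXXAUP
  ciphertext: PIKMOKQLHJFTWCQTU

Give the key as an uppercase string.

  i= 0: P-Q = 25 → Z
  i= 1: I-D =  5 → F
  i= 2: K-U = 16 → Q
  i= 3: M-N = 25 → Z
  i= 4: O-J =  5 → F
  i= 5: K-U = 16 → Q
  i= 6: Q-R = 25 → Z
  i= 7: L-G =  5 → F
  i= 8: H-R = 16 → Q
  i= 9: J-K = 25 → Z
  i=10: F-A =  5 → F
  i=11: T-D = 16 → Q
  i=12: W-X = 25 → Z
  i=13: C-X =  5 → F
  i=14: Q-A = 16 → Q
  i=15: T-U = 25 → Z
  i=16: U-P =  5 → F
  shifts repeat with period 3: ZFQ

ZFQ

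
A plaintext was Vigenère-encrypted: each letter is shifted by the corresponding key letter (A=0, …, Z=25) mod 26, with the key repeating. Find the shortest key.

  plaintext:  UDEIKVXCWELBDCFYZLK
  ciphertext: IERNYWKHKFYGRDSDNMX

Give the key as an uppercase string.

  i= 0: I-U = 14 → O
  i= 1: E-D =  1 → B
  i= 2: R-E = 13 → N
  i= 3: N-I =  5 → F
  i= 4: Y-K = 14 → O
  i= 5: W-V =  1 → B
  i= 6: K-X = 13 → N
  i= 7: H-C =  5 → F
  i= 8: K-W = 14 → O
  i= 9: F-E =  1 → B
  i=10: Y-L = 13 → N
  i=11: G-B =  5 → F
  i=12: R-D = 14 → O
  i=13: D-C =  1 → B
  i=14: S-F = 13 → N
  i=15: D-Y =  5 → F
  i=16: N-Z = 14 → O
  i=17: M-L =  1 → B
  i=18: X-K = 13 → N
  shifts repeat with period 4: OBNF

OBNF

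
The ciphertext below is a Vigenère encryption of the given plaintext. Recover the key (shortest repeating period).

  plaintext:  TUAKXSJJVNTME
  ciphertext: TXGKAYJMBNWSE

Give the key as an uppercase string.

ADG

  i= 0: T-T =  0 → A
  i= 1: X-U =  3 → D
  i= 2: G-A =  6 → G
  i= 3: K-K =  0 → A
  i= 4: A-X =  3 → D
  i= 5: Y-S =  6 → G
  i= 6: J-J =  0 → A
  i= 7: M-J =  3 → D
  i= 8: B-V =  6 → G
  i= 9: N-N =  0 → A
  i=10: W-T =  3 → D
  i=11: S-M =  6 → G
  i=12: E-E =  0 → A
  shifts repeat with period 3: ADG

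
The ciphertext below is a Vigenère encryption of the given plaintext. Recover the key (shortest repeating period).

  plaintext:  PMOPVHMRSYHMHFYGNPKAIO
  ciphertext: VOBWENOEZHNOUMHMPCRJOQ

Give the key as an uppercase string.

  i= 0: V-P =  6 → G
  i= 1: O-M =  2 → C
  i= 2: B-O = 13 → N
  i= 3: W-P =  7 → H
  i= 4: E-V =  9 → J
  i= 5: N-H =  6 → G
  i= 6: O-M =  2 → C
  i= 7: E-R = 13 → N
  i= 8: Z-S =  7 → H
  i= 9: H-Y =  9 → J
  i=10: N-H =  6 → G
  i=11: O-M =  2 → C
  i=12: U-H = 13 → N
  i=13: M-F =  7 → H
  i=14: H-Y =  9 → J
  i=15: M-G =  6 → G
  i=16: P-N =  2 → C
  i=17: C-P = 13 → N
  i=18: R-K =  7 → H
  i=19: J-A =  9 → J
  i=20: O-I =  6 → G
  i=21: Q-O =  2 → C
  shifts repeat with period 5: GCNHJ

GCNHJ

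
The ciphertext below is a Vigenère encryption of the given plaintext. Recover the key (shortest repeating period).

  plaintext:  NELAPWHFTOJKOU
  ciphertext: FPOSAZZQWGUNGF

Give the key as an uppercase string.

  i= 0: F-N = 18 → S
  i= 1: P-E = 11 → L
  i= 2: O-L =  3 → D
  i= 3: S-A = 18 → S
  i= 4: A-P = 11 → L
  i= 5: Z-W =  3 → D
  i= 6: Z-H = 18 → S
  i= 7: Q-F = 11 → L
  i= 8: W-T =  3 → D
  i= 9: G-O = 18 → S
  i=10: U-J = 11 → L
  i=11: N-K =  3 → D
  i=12: G-O = 18 → S
  i=13: F-U = 11 → L
  shifts repeat with period 3: SLD

SLD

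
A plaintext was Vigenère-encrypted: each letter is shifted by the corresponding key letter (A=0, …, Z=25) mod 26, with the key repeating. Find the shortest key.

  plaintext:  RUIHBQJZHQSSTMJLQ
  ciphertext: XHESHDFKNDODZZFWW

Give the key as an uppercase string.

GNWL

  i= 0: X-R =  6 → G
  i= 1: H-U = 13 → N
  i= 2: E-I = 22 → W
  i= 3: S-H = 11 → L
  i= 4: H-B =  6 → G
  i= 5: D-Q = 13 → N
  i= 6: F-J = 22 → W
  i= 7: K-Z = 11 → L
  i= 8: N-H =  6 → G
  i= 9: D-Q = 13 → N
  i=10: O-S = 22 → W
  i=11: D-S = 11 → L
  i=12: Z-T =  6 → G
  i=13: Z-M = 13 → N
  i=14: F-J = 22 → W
  i=15: W-L = 11 → L
  i=16: W-Q =  6 → G
  shifts repeat with period 4: GNWL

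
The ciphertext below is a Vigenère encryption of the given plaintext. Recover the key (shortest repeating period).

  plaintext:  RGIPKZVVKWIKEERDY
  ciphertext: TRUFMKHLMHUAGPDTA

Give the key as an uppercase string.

CLMQ

  i= 0: T-R =  2 → C
  i= 1: R-G = 11 → L
  i= 2: U-I = 12 → M
  i= 3: F-P = 16 → Q
  i= 4: M-K =  2 → C
  i= 5: K-Z = 11 → L
  i= 6: H-V = 12 → M
  i= 7: L-V = 16 → Q
  i= 8: M-K =  2 → C
  i= 9: H-W = 11 → L
  i=10: U-I = 12 → M
  i=11: A-K = 16 → Q
  i=12: G-E =  2 → C
  i=13: P-E = 11 → L
  i=14: D-R = 12 → M
  i=15: T-D = 16 → Q
  i=16: A-Y =  2 → C
  shifts repeat with period 4: CLMQ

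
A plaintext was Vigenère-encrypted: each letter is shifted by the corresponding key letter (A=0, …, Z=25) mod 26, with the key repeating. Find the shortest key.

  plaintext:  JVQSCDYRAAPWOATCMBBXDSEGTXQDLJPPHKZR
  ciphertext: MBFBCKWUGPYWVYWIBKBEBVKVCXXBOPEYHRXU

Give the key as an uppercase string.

  i= 0: M-J =  3 → D
  i= 1: B-V =  6 → G
  i= 2: F-Q = 15 → P
  i= 3: B-S =  9 → J
  i= 4: C-C =  0 → A
  i= 5: K-D =  7 → H
  i= 6: W-Y = 24 → Y
  i= 7: U-R =  3 → D
  i= 8: G-A =  6 → G
  i= 9: P-A = 15 → P
  i=10: Y-P =  9 → J
  i=11: W-W =  0 → A
  i=12: V-O =  7 → H
  i=13: Y-A = 24 → Y
  i=14: W-T =  3 → D
  i=15: I-C =  6 → G
  i=16: B-M = 15 → P
  i=17: K-B =  9 → J
  i=18: B-B =  0 → A
  i=19: E-X =  7 → H
  i=20: B-D = 24 → Y
  i=21: V-S =  3 → D
  i=22: K-E =  6 → G
  i=23: V-G = 15 → P
  i=24: C-T =  9 → J
  i=25: X-X =  0 → A
  i=26: X-Q =  7 → H
  i=27: B-D = 24 → Y
  i=28: O-L =  3 → D
  i=29: P-J =  6 → G
  i=30: E-P = 15 → P
  i=31: Y-P =  9 → J
  i=32: H-H =  0 → A
  i=33: R-K =  7 → H
  i=34: X-Z = 24 → Y
  i=35: U-R =  3 → D
  shifts repeat with period 7: DGPJAHY

DGPJAHY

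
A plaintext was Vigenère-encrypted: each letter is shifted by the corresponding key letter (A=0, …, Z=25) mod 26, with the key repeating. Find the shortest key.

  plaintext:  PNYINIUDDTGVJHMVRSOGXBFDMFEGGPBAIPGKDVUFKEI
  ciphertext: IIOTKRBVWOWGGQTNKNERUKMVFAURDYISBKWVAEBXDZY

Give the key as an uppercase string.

TVQLXJHS

  i= 0: I-P = 19 → T
  i= 1: I-N = 21 → V
  i= 2: O-Y = 16 → Q
  i= 3: T-I = 11 → L
  i= 4: K-N = 23 → X
  i= 5: R-I =  9 → J
  i= 6: B-U =  7 → H
  i= 7: V-D = 18 → S
  i= 8: W-D = 19 → T
  i= 9: O-T = 21 → V
  i=10: W-G = 16 → Q
  i=11: G-V = 11 → L
  i=12: G-J = 23 → X
  i=13: Q-H =  9 → J
  i=14: T-M =  7 → H
  i=15: N-V = 18 → S
  i=16: K-R = 19 → T
  i=17: N-S = 21 → V
  i=18: E-O = 16 → Q
  i=19: R-G = 11 → L
  i=20: U-X = 23 → X
  i=21: K-B =  9 → J
  i=22: M-F =  7 → H
  i=23: V-D = 18 → S
  i=24: F-M = 19 → T
  i=25: A-F = 21 → V
  i=26: U-E = 16 → Q
  i=27: R-G = 11 → L
  i=28: D-G = 23 → X
  i=29: Y-P =  9 → J
  i=30: I-B =  7 → H
  i=31: S-A = 18 → S
  i=32: B-I = 19 → T
  i=33: K-P = 21 → V
  i=34: W-G = 16 → Q
  i=35: V-K = 11 → L
  i=36: A-D = 23 → X
  i=37: E-V =  9 → J
  i=38: B-U =  7 → H
  i=39: X-F = 18 → S
  i=40: D-K = 19 → T
  i=41: Z-E = 21 → V
  i=42: Y-I = 16 → Q
  shifts repeat with period 8: TVQLXJHS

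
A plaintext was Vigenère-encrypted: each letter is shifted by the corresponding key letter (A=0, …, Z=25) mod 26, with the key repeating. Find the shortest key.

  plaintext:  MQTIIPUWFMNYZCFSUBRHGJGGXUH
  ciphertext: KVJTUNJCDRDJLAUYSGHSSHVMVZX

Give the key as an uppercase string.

  i= 0: K-M = 24 → Y
  i= 1: V-Q =  5 → F
  i= 2: J-T = 16 → Q
  i= 3: T-I = 11 → L
  i= 4: U-I = 12 → M
  i= 5: N-P = 24 → Y
  i= 6: J-U = 15 → P
  i= 7: C-W =  6 → G
  i= 8: D-F = 24 → Y
  i= 9: R-M =  5 → F
  i=10: D-N = 16 → Q
  i=11: J-Y = 11 → L
  i=12: L-Z = 12 → M
  i=13: A-C = 24 → Y
  i=14: U-F = 15 → P
  i=15: Y-S =  6 → G
  i=16: S-U = 24 → Y
  i=17: G-B =  5 → F
  i=18: H-R = 16 → Q
  i=19: S-H = 11 → L
  i=20: S-G = 12 → M
  i=21: H-J = 24 → Y
  i=22: V-G = 15 → P
  i=23: M-G =  6 → G
  i=24: V-X = 24 → Y
  i=25: Z-U =  5 → F
  i=26: X-H = 16 → Q
  shifts repeat with period 8: YFQLMYPG

YFQLMYPG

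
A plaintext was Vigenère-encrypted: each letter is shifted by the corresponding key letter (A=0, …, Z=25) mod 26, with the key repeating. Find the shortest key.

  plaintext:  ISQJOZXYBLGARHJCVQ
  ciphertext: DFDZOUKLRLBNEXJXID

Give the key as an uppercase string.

  i= 0: D-I = 21 → V
  i= 1: F-S = 13 → N
  i= 2: D-Q = 13 → N
  i= 3: Z-J = 16 → Q
  i= 4: O-O =  0 → A
  i= 5: U-Z = 21 → V
  i= 6: K-X = 13 → N
  i= 7: L-Y = 13 → N
  i= 8: R-B = 16 → Q
  i= 9: L-L =  0 → A
  i=10: B-G = 21 → V
  i=11: N-A = 13 → N
  i=12: E-R = 13 → N
  i=13: X-H = 16 → Q
  i=14: J-J =  0 → A
  i=15: X-C = 21 → V
  i=16: I-V = 13 → N
  i=17: D-Q = 13 → N
  shifts repeat with period 5: VNNQA

VNNQA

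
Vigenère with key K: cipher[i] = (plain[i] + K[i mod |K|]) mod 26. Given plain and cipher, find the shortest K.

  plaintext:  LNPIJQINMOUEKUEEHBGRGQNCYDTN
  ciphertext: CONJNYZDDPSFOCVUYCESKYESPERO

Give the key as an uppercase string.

RBYBEIRQ

  i= 0: C-L = 17 → R
  i= 1: O-N =  1 → B
  i= 2: N-P = 24 → Y
  i= 3: J-I =  1 → B
  i= 4: N-J =  4 → E
  i= 5: Y-Q =  8 → I
  i= 6: Z-I = 17 → R
  i= 7: D-N = 16 → Q
  i= 8: D-M = 17 → R
  i= 9: P-O =  1 → B
  i=10: S-U = 24 → Y
  i=11: F-E =  1 → B
  i=12: O-K =  4 → E
  i=13: C-U =  8 → I
  i=14: V-E = 17 → R
  i=15: U-E = 16 → Q
  i=16: Y-H = 17 → R
  i=17: C-B =  1 → B
  i=18: E-G = 24 → Y
  i=19: S-R =  1 → B
  i=20: K-G =  4 → E
  i=21: Y-Q =  8 → I
  i=22: E-N = 17 → R
  i=23: S-C = 16 → Q
  i=24: P-Y = 17 → R
  i=25: E-D =  1 → B
  i=26: R-T = 24 → Y
  i=27: O-N =  1 → B
  shifts repeat with period 8: RBYBEIRQ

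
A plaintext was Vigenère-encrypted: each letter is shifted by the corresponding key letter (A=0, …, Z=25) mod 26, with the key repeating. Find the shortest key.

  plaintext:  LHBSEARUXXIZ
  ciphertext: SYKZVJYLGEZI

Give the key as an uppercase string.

  i= 0: S-L =  7 → H
  i= 1: Y-H = 17 → R
  i= 2: K-B =  9 → J
  i= 3: Z-S =  7 → H
  i= 4: V-E = 17 → R
  i= 5: J-A =  9 → J
  i= 6: Y-R =  7 → H
  i= 7: L-U = 17 → R
  i= 8: G-X =  9 → J
  i= 9: E-X =  7 → H
  i=10: Z-I = 17 → R
  i=11: I-Z =  9 → J
  shifts repeat with period 3: HRJ

HRJ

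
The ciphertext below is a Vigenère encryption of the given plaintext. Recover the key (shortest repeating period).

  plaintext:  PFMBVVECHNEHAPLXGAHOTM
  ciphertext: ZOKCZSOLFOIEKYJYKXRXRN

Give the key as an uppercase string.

  i= 0: Z-P = 10 → K
  i= 1: O-F =  9 → J
  i= 2: K-M = 24 → Y
  i= 3: C-B =  1 → B
  i= 4: Z-V =  4 → E
  i= 5: S-V = 23 → X
  i= 6: O-E = 10 → K
  i= 7: L-C =  9 → J
  i= 8: F-H = 24 → Y
  i= 9: O-N =  1 → B
  i=10: I-E =  4 → E
  i=11: E-H = 23 → X
  i=12: K-A = 10 → K
  i=13: Y-P =  9 → J
  i=14: J-L = 24 → Y
  i=15: Y-X =  1 → B
  i=16: K-G =  4 → E
  i=17: X-A = 23 → X
  i=18: R-H = 10 → K
  i=19: X-O =  9 → J
  i=20: R-T = 24 → Y
  i=21: N-M =  1 → B
  shifts repeat with period 6: KJYBEX

KJYBEX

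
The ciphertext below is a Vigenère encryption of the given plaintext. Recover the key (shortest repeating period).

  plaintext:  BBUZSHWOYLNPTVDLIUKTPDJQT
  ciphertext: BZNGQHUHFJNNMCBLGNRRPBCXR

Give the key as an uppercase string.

  i= 0: B-B =  0 → A
  i= 1: Z-B = 24 → Y
  i= 2: N-U = 19 → T
  i= 3: G-Z =  7 → H
  i= 4: Q-S = 24 → Y
  i= 5: H-H =  0 → A
  i= 6: U-W = 24 → Y
  i= 7: H-O = 19 → T
  i= 8: F-Y =  7 → H
  i= 9: J-L = 24 → Y
  i=10: N-N =  0 → A
  i=11: N-P = 24 → Y
  i=12: M-T = 19 → T
  i=13: C-V =  7 → H
  i=14: B-D = 24 → Y
  i=15: L-L =  0 → A
  i=16: G-I = 24 → Y
  i=17: N-U = 19 → T
  i=18: R-K =  7 → H
  i=19: R-T = 24 → Y
  i=20: P-P =  0 → A
  i=21: B-D = 24 → Y
  i=22: C-J = 19 → T
  i=23: X-Q =  7 → H
  i=24: R-T = 24 → Y
  shifts repeat with period 5: AYTHY

AYTHY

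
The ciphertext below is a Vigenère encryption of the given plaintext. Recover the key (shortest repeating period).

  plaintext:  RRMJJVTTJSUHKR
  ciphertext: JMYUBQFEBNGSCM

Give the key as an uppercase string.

  i= 0: J-R = 18 → S
  i= 1: M-R = 21 → V
  i= 2: Y-M = 12 → M
  i= 3: U-J = 11 → L
  i= 4: B-J = 18 → S
  i= 5: Q-V = 21 → V
  i= 6: F-T = 12 → M
  i= 7: E-T = 11 → L
  i= 8: B-J = 18 → S
  i= 9: N-S = 21 → V
  i=10: G-U = 12 → M
  i=11: S-H = 11 → L
  i=12: C-K = 18 → S
  i=13: M-R = 21 → V
  shifts repeat with period 4: SVML

SVML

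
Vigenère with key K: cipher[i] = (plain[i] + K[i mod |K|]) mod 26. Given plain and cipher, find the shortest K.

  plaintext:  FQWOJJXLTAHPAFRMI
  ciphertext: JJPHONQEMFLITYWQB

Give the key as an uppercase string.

ETTTF

  i= 0: J-F =  4 → E
  i= 1: J-Q = 19 → T
  i= 2: P-W = 19 → T
  i= 3: H-O = 19 → T
  i= 4: O-J =  5 → F
  i= 5: N-J =  4 → E
  i= 6: Q-X = 19 → T
  i= 7: E-L = 19 → T
  i= 8: M-T = 19 → T
  i= 9: F-A =  5 → F
  i=10: L-H =  4 → E
  i=11: I-P = 19 → T
  i=12: T-A = 19 → T
  i=13: Y-F = 19 → T
  i=14: W-R =  5 → F
  i=15: Q-M =  4 → E
  i=16: B-I = 19 → T
  shifts repeat with period 5: ETTTF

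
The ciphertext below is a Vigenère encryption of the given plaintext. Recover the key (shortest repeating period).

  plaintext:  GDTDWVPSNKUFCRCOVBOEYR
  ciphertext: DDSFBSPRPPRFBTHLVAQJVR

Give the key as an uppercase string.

XAZCF

  i= 0: D-G = 23 → X
  i= 1: D-D =  0 → A
  i= 2: S-T = 25 → Z
  i= 3: F-D =  2 → C
  i= 4: B-W =  5 → F
  i= 5: S-V = 23 → X
  i= 6: P-P =  0 → A
  i= 7: R-S = 25 → Z
  i= 8: P-N =  2 → C
  i= 9: P-K =  5 → F
  i=10: R-U = 23 → X
  i=11: F-F =  0 → A
  i=12: B-C = 25 → Z
  i=13: T-R =  2 → C
  i=14: H-C =  5 → F
  i=15: L-O = 23 → X
  i=16: V-V =  0 → A
  i=17: A-B = 25 → Z
  i=18: Q-O =  2 → C
  i=19: J-E =  5 → F
  i=20: V-Y = 23 → X
  i=21: R-R =  0 → A
  shifts repeat with period 5: XAZCF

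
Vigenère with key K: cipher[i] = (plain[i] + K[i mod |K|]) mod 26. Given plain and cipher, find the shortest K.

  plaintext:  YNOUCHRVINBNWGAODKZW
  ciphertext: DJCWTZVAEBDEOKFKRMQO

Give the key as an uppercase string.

FWOCRSE

  i= 0: D-Y =  5 → F
  i= 1: J-N = 22 → W
  i= 2: C-O = 14 → O
  i= 3: W-U =  2 → C
  i= 4: T-C = 17 → R
  i= 5: Z-H = 18 → S
  i= 6: V-R =  4 → E
  i= 7: A-V =  5 → F
  i= 8: E-I = 22 → W
  i= 9: B-N = 14 → O
  i=10: D-B =  2 → C
  i=11: E-N = 17 → R
  i=12: O-W = 18 → S
  i=13: K-G =  4 → E
  i=14: F-A =  5 → F
  i=15: K-O = 22 → W
  i=16: R-D = 14 → O
  i=17: M-K =  2 → C
  i=18: Q-Z = 17 → R
  i=19: O-W = 18 → S
  shifts repeat with period 7: FWOCRSE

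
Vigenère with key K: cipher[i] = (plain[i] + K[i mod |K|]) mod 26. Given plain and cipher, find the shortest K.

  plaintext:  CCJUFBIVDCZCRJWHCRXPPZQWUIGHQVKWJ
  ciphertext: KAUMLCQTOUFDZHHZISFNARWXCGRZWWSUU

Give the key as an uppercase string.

IYLSGB

  i= 0: K-C =  8 → I
  i= 1: A-C = 24 → Y
  i= 2: U-J = 11 → L
  i= 3: M-U = 18 → S
  i= 4: L-F =  6 → G
  i= 5: C-B =  1 → B
  i= 6: Q-I =  8 → I
  i= 7: T-V = 24 → Y
  i= 8: O-D = 11 → L
  i= 9: U-C = 18 → S
  i=10: F-Z =  6 → G
  i=11: D-C =  1 → B
  i=12: Z-R =  8 → I
  i=13: H-J = 24 → Y
  i=14: H-W = 11 → L
  i=15: Z-H = 18 → S
  i=16: I-C =  6 → G
  i=17: S-R =  1 → B
  i=18: F-X =  8 → I
  i=19: N-P = 24 → Y
  i=20: A-P = 11 → L
  i=21: R-Z = 18 → S
  i=22: W-Q =  6 → G
  i=23: X-W =  1 → B
  i=24: C-U =  8 → I
  i=25: G-I = 24 → Y
  i=26: R-G = 11 → L
  i=27: Z-H = 18 → S
  i=28: W-Q =  6 → G
  i=29: W-V =  1 → B
  i=30: S-K =  8 → I
  i=31: U-W = 24 → Y
  i=32: U-J = 11 → L
  shifts repeat with period 6: IYLSGB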